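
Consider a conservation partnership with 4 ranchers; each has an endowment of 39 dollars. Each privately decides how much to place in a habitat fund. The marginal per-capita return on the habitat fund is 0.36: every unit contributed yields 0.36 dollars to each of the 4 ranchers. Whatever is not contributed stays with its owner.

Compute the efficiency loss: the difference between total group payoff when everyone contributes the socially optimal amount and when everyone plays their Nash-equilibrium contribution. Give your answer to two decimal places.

68.64 dollars

The private return per contributed unit is 0.36 < 1, so contributing 0 is dominant for every player. At the Nash equilibrium everyone keeps their 39, and the group total is 4 × 39 = 156.
Each contributed unit returns 1.440 to the group as a whole (0.36 to each of 4 players), which exceeds 1, so the social optimum is full contribution: group total = 1.440 × 156 = 224.64.
Efficiency loss = 224.64 − 156 = 68.64.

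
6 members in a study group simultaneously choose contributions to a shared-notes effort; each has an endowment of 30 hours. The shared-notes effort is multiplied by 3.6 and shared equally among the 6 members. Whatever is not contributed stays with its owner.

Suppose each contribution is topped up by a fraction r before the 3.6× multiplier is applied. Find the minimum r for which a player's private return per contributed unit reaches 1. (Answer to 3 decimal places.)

With matching at rate r, one contributed unit becomes (1 + r) in the shared-notes effort and returns 3.6 × (1 + r) / 6 to the contributor.
Setting this equal to 1: 1 + r = 6/3.6 = 1.6667.
So the minimum matching rate is r = 1.6667 − 1 = 0.667.

0.667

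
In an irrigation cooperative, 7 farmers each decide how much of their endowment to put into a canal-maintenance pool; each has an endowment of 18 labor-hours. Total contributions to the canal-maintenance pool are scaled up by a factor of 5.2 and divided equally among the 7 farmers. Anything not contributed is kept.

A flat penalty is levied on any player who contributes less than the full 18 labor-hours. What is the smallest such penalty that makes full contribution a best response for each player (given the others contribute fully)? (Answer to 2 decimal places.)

Given the others contribute fully, the best deviation is to contribute 0 (any partial contribution still incurs the fine and gives up units whose private return 0.7429 is below 1).
Deviating from 18 to 0 saves 18 labor-hours but forfeits the deviator's share of the drop in the canal-maintenance pool: 5.2/7 × 18 = 13.37.
So the deviation gain is 18 − 13.37 = 4.63, and the fine must be at least 4.63 labor-hours to wipe it out.

4.63 labor-hours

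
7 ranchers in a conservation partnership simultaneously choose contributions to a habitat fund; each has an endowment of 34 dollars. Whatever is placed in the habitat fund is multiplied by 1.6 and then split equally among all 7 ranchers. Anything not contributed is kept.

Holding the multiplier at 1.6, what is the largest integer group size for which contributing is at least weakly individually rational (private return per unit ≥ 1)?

1

Private return per unit is 1.6/(group size), which is ≥ 1 whenever the group size is ≤ 1.6.
The largest such integer is 1.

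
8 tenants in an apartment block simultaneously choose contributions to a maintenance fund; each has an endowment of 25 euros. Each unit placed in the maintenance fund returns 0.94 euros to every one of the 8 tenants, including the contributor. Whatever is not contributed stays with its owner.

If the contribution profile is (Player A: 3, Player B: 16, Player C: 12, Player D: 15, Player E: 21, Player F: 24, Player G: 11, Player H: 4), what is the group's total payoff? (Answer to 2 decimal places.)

891.12 euros

Total contributed: 3 + 16 + 12 + 15 + 21 + 24 + 11 + 4 = 106; total kept: 8 × 25 − 106 = 94.
The maintenance fund pays out 0.94 × 8 × 106 = 797.12 in aggregate.
Group total = 94 + 797.12 = 891.12.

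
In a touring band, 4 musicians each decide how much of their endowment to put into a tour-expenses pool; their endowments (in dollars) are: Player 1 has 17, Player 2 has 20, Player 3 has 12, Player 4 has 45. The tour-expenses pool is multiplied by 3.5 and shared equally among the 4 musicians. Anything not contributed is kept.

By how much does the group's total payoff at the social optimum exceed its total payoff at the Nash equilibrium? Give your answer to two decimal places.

235.00 dollars

The private return per contributed unit is 3.5/4 = 0.8750 < 1 for every player regardless of endowment, so the Nash equilibrium is zero contribution and the group total is Σ E_j = 17 + 20 + 12 + 45 = 94.
Each contributed unit returns 3.500 to the group, so the social optimum is full contribution by everyone: group total = 3.500 × 94 = 329.00.
Efficiency loss = (3.500 − 1) × 94 = 235.00.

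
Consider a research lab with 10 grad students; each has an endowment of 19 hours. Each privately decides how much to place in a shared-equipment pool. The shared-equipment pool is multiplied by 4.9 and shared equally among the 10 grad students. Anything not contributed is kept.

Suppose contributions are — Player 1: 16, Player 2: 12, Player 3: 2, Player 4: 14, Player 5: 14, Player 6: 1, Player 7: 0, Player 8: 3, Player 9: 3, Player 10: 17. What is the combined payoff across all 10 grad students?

Total contributed: 16 + 12 + 2 + 14 + 14 + 1 + 0 + 3 + 3 + 17 = 82; total kept: 10 × 19 − 82 = 108.
The shared-equipment pool pays out 4.9 × 82 = 401.80 in aggregate.
Group total = 108 + 401.80 = 509.80.

509.80 hours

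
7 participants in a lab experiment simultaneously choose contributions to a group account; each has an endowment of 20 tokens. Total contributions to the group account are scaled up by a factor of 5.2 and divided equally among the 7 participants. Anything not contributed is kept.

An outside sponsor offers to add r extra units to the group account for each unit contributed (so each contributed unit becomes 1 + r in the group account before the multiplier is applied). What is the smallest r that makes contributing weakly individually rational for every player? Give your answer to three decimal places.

0.346

With matching at rate r, one contributed unit becomes (1 + r) in the group account and returns 5.2 × (1 + r) / 7 to the contributor.
Setting this equal to 1: 1 + r = 7/5.2 = 1.3462.
So the minimum matching rate is r = 1.3462 − 1 = 0.346.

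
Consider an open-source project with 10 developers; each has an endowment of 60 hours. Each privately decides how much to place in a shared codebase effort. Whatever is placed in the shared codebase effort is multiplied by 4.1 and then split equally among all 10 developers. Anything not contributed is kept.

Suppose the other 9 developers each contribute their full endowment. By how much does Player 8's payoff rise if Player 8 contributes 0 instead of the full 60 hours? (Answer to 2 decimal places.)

Switching from a contribution of 60 to 0 lets Player 8 keep an extra 60 hours, but lowers the shared codebase effort by 60, which costs Player 8 their own share of that drop: 4.1/10 × 60 = 24.60.
Net gain = 60 − 24.60 = 35.40. The private return per contributed unit (0.4100) is below 1, so free-riding is indeed the best response regardless of what the others do.

35.40 hours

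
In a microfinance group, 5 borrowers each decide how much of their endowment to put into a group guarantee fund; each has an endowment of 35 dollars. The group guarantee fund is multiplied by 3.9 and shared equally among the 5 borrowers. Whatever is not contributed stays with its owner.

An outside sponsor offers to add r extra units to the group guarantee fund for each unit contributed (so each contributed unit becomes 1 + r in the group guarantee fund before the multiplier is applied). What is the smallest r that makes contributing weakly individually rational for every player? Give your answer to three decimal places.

With matching at rate r, one contributed unit becomes (1 + r) in the group guarantee fund and returns 3.9 × (1 + r) / 5 to the contributor.
Setting this equal to 1: 1 + r = 5/3.9 = 1.2821.
So the minimum matching rate is r = 1.2821 − 1 = 0.282.

0.282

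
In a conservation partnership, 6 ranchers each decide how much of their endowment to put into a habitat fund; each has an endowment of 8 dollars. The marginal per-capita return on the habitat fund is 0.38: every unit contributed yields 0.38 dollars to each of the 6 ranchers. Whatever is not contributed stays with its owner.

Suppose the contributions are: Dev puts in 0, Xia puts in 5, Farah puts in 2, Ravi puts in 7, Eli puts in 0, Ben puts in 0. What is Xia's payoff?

Total contributed: 0 + 5 + 2 + 7 + 0 + 0 = 14.
Each receives 0.38 × 14 = 5.32 from the habitat fund.
Xia keeps 8 − 5 = 3, so Xia's payoff is 3 + 5.32 = 8.32.

8.32 dollars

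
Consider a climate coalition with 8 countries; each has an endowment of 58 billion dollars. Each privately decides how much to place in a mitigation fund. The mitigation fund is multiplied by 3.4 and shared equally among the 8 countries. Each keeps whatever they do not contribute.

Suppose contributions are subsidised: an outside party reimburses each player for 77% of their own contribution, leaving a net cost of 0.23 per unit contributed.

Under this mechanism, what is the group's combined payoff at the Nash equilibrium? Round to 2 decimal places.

The effective private return per unit is now (3.4/8) / 0.23 = 1.8478 > 1, so every player's dominant strategy flips to full contribution.
So the Nash equilibrium is full contribution by all 8; the group earns 8 × (58 × 0.77 + 3.4 × 58) = 1934.88.

1934.88 billion dollars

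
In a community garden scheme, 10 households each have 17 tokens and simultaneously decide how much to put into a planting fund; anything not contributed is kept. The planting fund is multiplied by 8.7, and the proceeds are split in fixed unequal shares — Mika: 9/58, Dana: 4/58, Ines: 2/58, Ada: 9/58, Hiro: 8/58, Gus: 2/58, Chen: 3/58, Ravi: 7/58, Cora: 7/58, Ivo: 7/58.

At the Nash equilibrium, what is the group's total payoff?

For player j, contributing a unit is worthwhile iff 8.7 × (j's share) ≥ 1, i.e. iff j's share is at least 0.1149.
Mika, Ada, Hiro, Ravi, Cora and Ivo are above the threshold, contributing 17 each; the remaining 4 contribute 0. Total contributed: 102.
The planting fund pays out 8.7 × 102 = 887.40 in total (split across the unequal shares, but the aggregate is all that matters for the group sum).
The 4 free-riders keep 17 each, adding 68. Group total = 68 + 887.40 = 955.40.

955.40 tokens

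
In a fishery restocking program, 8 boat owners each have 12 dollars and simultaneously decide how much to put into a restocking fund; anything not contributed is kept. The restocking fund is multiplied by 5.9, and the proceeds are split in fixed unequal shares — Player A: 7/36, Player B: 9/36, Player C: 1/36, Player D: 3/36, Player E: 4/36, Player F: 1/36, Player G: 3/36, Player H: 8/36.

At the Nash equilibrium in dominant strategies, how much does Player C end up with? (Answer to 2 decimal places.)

17.90 dollars

A player with share s gets back 5.9·s per unit contributed, so full contribution is dominant for anyone with s > 1/5.9 = 0.1695 and zero contribution is dominant for anyone below.
Player A, Player B and Player H are above the threshold, contributing 12 each; the remaining 5 contribute 0. Total contributed: 36.
Player C keeps 12 and receives 5.9 × 36 × 1/36 = 5.90 from the restocking fund, for a payoff of 17.90.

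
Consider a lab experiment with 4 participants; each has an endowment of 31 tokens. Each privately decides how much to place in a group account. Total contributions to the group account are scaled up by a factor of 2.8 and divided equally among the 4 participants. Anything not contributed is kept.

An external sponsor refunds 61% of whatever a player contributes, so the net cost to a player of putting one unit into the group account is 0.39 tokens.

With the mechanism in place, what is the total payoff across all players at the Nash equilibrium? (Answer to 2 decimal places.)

Under the mechanism each unit contributed yields (2.8/4) / 0.39 = 1.7949 back to its contributor per unit of net cost, which exceeds 1, making full contribution the dominant choice for everyone.
So the Nash equilibrium is full contribution by all 4; the group earns 4 × (31 × 0.61 + 2.8 × 31) = 422.84.

422.84 tokens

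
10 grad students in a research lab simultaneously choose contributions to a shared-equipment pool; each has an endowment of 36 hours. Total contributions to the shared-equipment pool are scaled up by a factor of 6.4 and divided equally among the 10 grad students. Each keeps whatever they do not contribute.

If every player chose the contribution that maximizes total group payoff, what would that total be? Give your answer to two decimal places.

2304.00 hours

Each contributed unit returns 6.400 to the group as a whole (0.6400 to each of 10 players), which exceeds 1, so the social optimum is full contribution: group total = 6.400 × 360 = 2304.00.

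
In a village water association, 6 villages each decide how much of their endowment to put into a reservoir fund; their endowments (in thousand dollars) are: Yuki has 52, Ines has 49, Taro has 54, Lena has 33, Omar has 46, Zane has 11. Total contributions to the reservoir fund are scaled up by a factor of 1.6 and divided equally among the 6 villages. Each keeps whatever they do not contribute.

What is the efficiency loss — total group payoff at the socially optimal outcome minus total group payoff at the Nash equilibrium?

147.00 thousand dollars

The private return per contributed unit is 1.6/6 = 0.2667 < 1 for every player regardless of endowment, so the Nash equilibrium is zero contribution and the group total is Σ E_j = 52 + 49 + 54 + 33 + 46 + 11 = 245.
Each contributed unit returns 1.600 to the group, so the social optimum is full contribution by everyone: group total = 1.600 × 245 = 392.00.
Efficiency loss = (1.600 − 1) × 245 = 147.00.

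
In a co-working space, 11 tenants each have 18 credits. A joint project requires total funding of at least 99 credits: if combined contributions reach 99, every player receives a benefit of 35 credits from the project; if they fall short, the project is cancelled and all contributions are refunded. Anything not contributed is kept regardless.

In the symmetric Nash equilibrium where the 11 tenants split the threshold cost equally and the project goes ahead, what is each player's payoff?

44 credits

Equal share of the threshold: 99/11 = 9.
At this profile no one gains by cutting their contribution: any cut drops the total below 99, the project is cancelled, contributions are refunded, and the deviator ends with 18, which is less than 18 − 9 + 35 = 44. Contributing more than 9 just wastes the excess. So contributing exactly 9 is a best response.
Each player's payoff: 18 − 9 + 35 = 44.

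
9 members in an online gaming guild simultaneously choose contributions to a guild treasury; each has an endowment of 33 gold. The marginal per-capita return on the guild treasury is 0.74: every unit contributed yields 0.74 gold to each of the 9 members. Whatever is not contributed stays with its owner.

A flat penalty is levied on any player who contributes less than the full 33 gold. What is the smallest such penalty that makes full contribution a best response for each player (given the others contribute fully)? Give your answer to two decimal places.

Given the others contribute fully, the best deviation is to contribute 0 (any partial contribution still incurs the fine and gives up units whose private return 0.74 is below 1).
Deviating from 33 to 0 saves 33 gold but forfeits the deviator's share of the drop in the guild treasury: 0.74 × 33 = 24.42.
So the deviation gain is 33 − 24.42 = 8.58, and the fine must be at least 8.58 gold to wipe it out.

8.58 gold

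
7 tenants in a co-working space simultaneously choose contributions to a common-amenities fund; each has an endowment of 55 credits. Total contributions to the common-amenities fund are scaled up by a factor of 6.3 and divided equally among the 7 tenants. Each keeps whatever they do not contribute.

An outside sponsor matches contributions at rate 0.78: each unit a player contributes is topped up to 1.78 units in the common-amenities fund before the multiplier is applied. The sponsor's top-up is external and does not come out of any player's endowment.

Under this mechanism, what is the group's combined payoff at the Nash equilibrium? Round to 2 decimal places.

Under the mechanism each unit contributed yields 6.3 × 1.78 / 7 = 1.6020 back to its contributor per unit of net cost, which exceeds 1, making full contribution the dominant choice for everyone.
So the Nash equilibrium is full contribution by all 7; the group earns 6.3 × 1.78 × 385 = 4317.39.

4317.39 credits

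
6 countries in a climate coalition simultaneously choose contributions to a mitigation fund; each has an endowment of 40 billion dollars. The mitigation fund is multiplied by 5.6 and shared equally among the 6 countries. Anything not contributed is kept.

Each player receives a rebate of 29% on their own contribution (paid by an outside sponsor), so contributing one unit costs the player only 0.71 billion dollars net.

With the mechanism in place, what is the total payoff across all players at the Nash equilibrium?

1413.60 billion dollars

The effective private return per unit is now (5.6/6) / 0.71 = 1.3146 > 1, so every player's dominant strategy flips to full contribution.
At the Nash equilibrium everyone contributes 40. Group total payoff = 6 × (40 × 0.29 + 5.6 × 40) = 1413.60.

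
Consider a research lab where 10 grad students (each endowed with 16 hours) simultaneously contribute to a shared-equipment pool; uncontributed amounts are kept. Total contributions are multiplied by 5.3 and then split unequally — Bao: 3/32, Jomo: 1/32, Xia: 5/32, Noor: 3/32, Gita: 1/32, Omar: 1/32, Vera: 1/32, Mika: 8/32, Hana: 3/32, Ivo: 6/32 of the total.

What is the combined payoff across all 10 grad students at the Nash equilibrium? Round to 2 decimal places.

228.80 hours

Each unit j contributes comes back to j as 5.3 × (j's share), so j prefers to contribute only if that share exceeds 1/5.3 = 0.1887; otherwise keeping the unit dominates.
The only share above 0.1887 is Mika's 8/32, contributing 16; the remaining 9 contribute 0. Total contributed: 16.
The shared-equipment pool pays out 5.3 × 16 = 84.80 in total (split across the unequal shares, but the aggregate is all that matters for the group sum).
The 9 free-riders keep 16 each, adding 144. Group total = 144 + 84.80 = 228.80.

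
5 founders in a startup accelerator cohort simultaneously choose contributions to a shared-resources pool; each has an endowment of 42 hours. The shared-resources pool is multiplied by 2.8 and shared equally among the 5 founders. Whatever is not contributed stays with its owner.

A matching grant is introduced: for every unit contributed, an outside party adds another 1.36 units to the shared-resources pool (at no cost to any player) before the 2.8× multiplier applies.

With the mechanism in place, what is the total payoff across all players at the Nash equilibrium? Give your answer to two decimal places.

Under the mechanism each unit contributed yields 2.8 × 2.36 / 5 = 1.3216 back to its contributor per unit of net cost, which exceeds 1, making full contribution the dominant choice for everyone.
At the Nash equilibrium everyone contributes 42. Group total payoff = 2.8 × 2.36 × 210 = 1387.68.

1387.68 hours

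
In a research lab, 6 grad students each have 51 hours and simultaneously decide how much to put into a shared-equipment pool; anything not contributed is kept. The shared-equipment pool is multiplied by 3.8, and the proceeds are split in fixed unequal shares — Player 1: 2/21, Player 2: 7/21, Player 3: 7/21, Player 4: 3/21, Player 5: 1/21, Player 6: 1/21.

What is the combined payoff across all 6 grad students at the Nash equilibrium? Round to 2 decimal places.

Each unit j contributes comes back to j as 3.8 × (j's share), so j prefers to contribute only if that share exceeds 1/3.8 = 0.2632; otherwise keeping the unit dominates.
Player 2 and Player 3 are above the threshold, contributing 51 each; the remaining 4 contribute 0. Total contributed: 102.
The shared-equipment pool pays out 3.8 × 102 = 387.60 in total (split across the unequal shares, but the aggregate is all that matters for the group sum).
The 4 free-riders keep 51 each, adding 204. Group total = 204 + 387.60 = 591.60.

591.60 hours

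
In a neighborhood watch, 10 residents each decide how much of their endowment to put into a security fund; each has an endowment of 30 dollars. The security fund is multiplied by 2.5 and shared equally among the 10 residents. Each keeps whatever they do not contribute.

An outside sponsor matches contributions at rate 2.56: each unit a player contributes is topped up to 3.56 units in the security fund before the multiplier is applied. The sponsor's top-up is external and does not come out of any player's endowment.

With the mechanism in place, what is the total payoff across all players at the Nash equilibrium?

300.00 dollars

With the mechanism, a contributed unit returns 2.5 × 3.56 / 10 = 0.8900 per unit of net cost — still below 1 — so contributing 0 remains dominant for every player.
Everyone keeps their endowment and the group total is 10 × 30 = 300.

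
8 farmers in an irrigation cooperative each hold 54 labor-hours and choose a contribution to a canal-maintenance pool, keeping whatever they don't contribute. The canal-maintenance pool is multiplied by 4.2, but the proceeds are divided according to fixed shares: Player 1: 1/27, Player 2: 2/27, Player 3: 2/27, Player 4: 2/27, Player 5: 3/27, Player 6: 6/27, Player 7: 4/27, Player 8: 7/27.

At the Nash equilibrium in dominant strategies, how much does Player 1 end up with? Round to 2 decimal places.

For player j, contributing a unit is worthwhile iff 4.2 × (j's share) ≥ 1, i.e. iff j's share is at least 0.2381.
Player 8 alone (share 7/27) is above the threshold, contributing 54; the remaining 7 contribute 0. Total contributed: 54.
Player 1 keeps 54 and receives 4.2 × 54 × 1/27 = 8.40 from the canal-maintenance pool, for a payoff of 62.40.

62.40 labor-hours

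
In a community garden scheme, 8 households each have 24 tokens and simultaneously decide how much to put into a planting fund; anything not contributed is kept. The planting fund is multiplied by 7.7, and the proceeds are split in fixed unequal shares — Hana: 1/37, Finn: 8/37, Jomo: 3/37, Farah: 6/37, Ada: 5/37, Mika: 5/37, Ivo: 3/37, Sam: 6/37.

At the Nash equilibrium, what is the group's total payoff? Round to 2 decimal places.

996.00 tokens

For player j, contributing a unit is worthwhile iff 7.7 × (j's share) ≥ 1, i.e. iff j's share is at least 0.1299.
Finn, Farah, Ada, Mika and Sam clear that bar, contributing 24 each; the remaining 3 contribute 0. Total contributed: 120.
The planting fund pays out 7.7 × 120 = 924.00 in total (split across the unequal shares, but the aggregate is all that matters for the group sum).
The 3 free-riders keep 24 each, adding 72. Group total = 72 + 924.00 = 996.00.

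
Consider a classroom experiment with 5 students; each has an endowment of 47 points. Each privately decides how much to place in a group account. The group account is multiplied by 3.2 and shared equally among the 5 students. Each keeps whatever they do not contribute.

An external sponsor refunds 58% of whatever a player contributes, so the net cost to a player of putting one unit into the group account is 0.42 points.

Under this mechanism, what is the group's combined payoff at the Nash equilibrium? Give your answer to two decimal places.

With the mechanism, a contributed unit returns (3.2/5) / 0.42 = 1.5238 per unit of net cost to the contributor — now above 1 — so contributing fully is weakly dominant for every player.
At the Nash equilibrium everyone contributes 47. Group total payoff = 5 × (47 × 0.58 + 3.2 × 47) = 888.30.

888.30 points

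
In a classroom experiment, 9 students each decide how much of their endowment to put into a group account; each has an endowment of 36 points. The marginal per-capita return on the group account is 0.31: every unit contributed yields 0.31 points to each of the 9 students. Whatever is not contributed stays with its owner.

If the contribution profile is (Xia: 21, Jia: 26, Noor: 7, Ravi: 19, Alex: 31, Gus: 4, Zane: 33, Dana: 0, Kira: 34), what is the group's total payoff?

Total contributed: 21 + 26 + 7 + 19 + 31 + 4 + 33 + 0 + 34 = 175; total kept: 9 × 36 − 175 = 149.
The group account pays out 0.31 × 9 × 175 = 488.25 in aggregate.
Group total = 149 + 488.25 = 637.25.

637.25 points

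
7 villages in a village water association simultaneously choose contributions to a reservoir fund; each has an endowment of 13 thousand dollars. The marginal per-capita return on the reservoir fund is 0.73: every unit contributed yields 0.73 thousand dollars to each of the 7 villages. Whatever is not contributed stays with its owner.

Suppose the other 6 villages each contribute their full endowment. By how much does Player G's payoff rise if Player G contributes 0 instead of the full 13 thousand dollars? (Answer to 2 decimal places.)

3.51 thousand dollars

Switching from a contribution of 13 to 0 lets Player G keep an extra 13 thousand dollars, but lowers the reservoir fund by 13, which costs Player G their own share of that drop: 0.73 × 13 = 9.49.
Net gain = 13 − 9.49 = 3.51. The private return per contributed unit (0.73) is below 1, so free-riding is indeed the best response regardless of what the others do.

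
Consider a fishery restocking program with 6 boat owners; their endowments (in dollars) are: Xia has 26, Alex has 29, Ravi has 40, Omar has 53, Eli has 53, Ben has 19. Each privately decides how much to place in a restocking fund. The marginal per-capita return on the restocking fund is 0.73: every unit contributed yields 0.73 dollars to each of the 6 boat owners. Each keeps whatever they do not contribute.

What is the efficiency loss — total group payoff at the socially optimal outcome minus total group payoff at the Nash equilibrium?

743.60 dollars

The private return per contributed unit is 0.73 < 1 for everyone, so the Nash equilibrium is zero contribution and the group total is Σ E_j = 26 + 29 + 40 + 53 + 53 + 19 = 220.
Each contributed unit returns 4.380 to the group, so the social optimum is full contribution by everyone: group total = 4.380 × 220 = 963.60.
Efficiency loss = (4.380 − 1) × 220 = 743.60.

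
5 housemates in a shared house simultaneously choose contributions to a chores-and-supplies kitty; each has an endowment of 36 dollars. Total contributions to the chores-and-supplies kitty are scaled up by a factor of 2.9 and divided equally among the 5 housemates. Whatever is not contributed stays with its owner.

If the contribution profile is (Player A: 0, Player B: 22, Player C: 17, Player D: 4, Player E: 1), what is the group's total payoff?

Total contributed: 0 + 22 + 17 + 4 + 1 = 44; total kept: 5 × 36 − 44 = 136.
The chores-and-supplies kitty pays out 2.9 × 44 = 127.60 in aggregate.
Group total = 136 + 127.60 = 263.60.

263.60 dollars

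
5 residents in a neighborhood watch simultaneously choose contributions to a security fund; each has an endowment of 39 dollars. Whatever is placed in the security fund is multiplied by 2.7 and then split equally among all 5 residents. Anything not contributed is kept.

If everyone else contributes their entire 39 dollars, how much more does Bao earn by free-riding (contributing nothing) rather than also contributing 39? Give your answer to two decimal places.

17.94 dollars

Switching from a contribution of 39 to 0 lets Bao keep an extra 39 dollars, but lowers the security fund by 39, which costs Bao their own share of that drop: 2.7/5 × 39 = 21.06.
Net gain = 39 − 21.06 = 17.94. The private return per contributed unit (0.5400) is below 1, so free-riding is indeed the best response regardless of what the others do.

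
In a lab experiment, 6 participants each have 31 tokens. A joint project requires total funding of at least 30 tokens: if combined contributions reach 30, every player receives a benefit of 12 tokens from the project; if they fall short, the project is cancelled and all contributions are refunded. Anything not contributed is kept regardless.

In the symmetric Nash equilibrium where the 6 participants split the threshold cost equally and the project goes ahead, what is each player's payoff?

Equal share of the threshold: 30/6 = 5.
At this profile no one gains by cutting their contribution: any cut drops the total below 30, the project is cancelled, contributions are refunded, and the deviator ends with 31, which is less than 31 − 5 + 12 = 38. Contributing more than 5 just wastes the excess. So contributing exactly 5 is a best response.
Each player's payoff: 31 − 5 + 12 = 38.

38 tokens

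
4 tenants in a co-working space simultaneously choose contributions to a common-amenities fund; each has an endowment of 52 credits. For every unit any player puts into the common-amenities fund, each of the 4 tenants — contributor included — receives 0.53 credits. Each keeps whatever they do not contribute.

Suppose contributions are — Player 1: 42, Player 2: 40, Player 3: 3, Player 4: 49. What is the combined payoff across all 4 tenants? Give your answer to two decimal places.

358.08 credits

Total contributed: 42 + 40 + 3 + 49 = 134; total kept: 4 × 52 − 134 = 74.
The common-amenities fund pays out 0.53 × 4 × 134 = 284.08 in aggregate.
Group total = 74 + 284.08 = 358.08.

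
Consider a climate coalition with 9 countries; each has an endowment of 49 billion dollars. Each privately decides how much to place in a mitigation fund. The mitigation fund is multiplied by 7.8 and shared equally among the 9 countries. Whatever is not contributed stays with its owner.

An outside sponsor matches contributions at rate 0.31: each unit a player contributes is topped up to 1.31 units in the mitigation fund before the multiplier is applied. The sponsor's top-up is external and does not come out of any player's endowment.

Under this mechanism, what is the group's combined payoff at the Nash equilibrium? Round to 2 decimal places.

Under the mechanism each unit contributed yields 7.8 × 1.31 / 9 = 1.1353 back to its contributor per unit of net cost, which exceeds 1, making full contribution the dominant choice for everyone.
At the Nash equilibrium everyone contributes 49. Group total payoff = 7.8 × 1.31 × 441 = 4506.14.

4506.14 billion dollars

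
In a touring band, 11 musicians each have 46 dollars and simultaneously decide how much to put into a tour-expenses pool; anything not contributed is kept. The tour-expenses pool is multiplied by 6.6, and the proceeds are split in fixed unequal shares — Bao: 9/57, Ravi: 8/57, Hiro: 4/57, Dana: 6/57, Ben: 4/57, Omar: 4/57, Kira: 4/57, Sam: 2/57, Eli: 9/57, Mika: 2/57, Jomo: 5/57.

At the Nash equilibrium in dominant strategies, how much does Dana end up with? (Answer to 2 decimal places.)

109.92 dollars

A player with share s gets back 6.6·s per unit contributed, so full contribution is dominant for anyone with s > 1/6.6 = 0.1515 and zero contribution is dominant for anyone below.
Bao and Eli clear that bar, contributing 46 each; the remaining 9 contribute 0. Total contributed: 92.
Dana keeps 46 and receives 6.6 × 92 × 6/57 = 63.92 from the tour-expenses pool, for a payoff of 109.92.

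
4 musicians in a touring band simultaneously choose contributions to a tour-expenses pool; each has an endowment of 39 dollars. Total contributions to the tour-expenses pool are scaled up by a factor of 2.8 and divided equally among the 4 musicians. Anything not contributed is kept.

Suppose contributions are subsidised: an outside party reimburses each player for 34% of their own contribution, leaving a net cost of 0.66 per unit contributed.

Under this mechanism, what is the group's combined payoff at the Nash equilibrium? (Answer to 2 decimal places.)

489.84 dollars

Under the mechanism each unit contributed yields (2.8/4) / 0.66 = 1.0606 back to its contributor per unit of net cost, which exceeds 1, making full contribution the dominant choice for everyone.
At the Nash equilibrium everyone contributes 39. Group total payoff = 4 × (39 × 0.34 + 2.8 × 39) = 489.84.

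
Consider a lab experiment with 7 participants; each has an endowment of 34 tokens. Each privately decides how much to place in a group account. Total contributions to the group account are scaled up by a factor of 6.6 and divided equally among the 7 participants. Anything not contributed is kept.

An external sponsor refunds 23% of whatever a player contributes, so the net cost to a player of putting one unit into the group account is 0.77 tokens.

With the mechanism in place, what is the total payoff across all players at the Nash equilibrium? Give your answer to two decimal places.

Under the mechanism each unit contributed yields (6.6/7) / 0.77 = 1.2245 back to its contributor per unit of net cost, which exceeds 1, making full contribution the dominant choice for everyone.
So the Nash equilibrium is full contribution by all 7; the group earns 7 × (34 × 0.23 + 6.6 × 34) = 1625.54.

1625.54 tokens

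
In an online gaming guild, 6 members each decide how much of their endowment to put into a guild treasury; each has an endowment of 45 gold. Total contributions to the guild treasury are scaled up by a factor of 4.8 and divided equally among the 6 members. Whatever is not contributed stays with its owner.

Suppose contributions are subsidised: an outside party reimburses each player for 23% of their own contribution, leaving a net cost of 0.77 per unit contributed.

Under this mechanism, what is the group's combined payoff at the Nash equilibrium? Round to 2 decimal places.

The effective private return per unit is now (4.8/6) / 0.77 = 1.0390 > 1, so every player's dominant strategy flips to full contribution.
So the Nash equilibrium is full contribution by all 6; the group earns 6 × (45 × 0.23 + 4.8 × 45) = 1358.10.

1358.10 gold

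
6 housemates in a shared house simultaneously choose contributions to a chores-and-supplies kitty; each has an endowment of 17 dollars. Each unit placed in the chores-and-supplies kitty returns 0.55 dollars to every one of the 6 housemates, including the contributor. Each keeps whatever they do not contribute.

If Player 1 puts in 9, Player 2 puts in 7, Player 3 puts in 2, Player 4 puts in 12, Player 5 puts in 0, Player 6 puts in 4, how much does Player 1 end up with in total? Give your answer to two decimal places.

26.70 dollars

Total contributed: 9 + 7 + 2 + 12 + 0 + 4 = 34.
Each receives 0.55 × 34 = 18.70 from the chores-and-supplies kitty.
Player 1 keeps 17 − 9 = 8, so Player 1's payoff is 8 + 18.70 = 26.70.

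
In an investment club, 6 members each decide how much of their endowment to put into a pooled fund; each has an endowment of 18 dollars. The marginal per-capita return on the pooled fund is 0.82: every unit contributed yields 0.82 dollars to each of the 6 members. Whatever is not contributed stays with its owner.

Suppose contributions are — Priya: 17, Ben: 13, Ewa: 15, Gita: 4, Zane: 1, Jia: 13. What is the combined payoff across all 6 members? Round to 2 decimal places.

354.96 dollars

Total contributed: 17 + 13 + 15 + 4 + 1 + 13 = 63; total kept: 6 × 18 − 63 = 45.
The pooled fund pays out 0.82 × 6 × 63 = 309.96 in aggregate.
Group total = 45 + 309.96 = 354.96.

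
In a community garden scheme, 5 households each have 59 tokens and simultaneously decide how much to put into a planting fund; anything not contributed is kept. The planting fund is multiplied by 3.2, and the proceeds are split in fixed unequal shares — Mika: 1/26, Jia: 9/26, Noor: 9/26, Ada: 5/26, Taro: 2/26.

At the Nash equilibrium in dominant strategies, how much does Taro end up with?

88.05 tokens

For player j, contributing a unit is worthwhile iff 3.2 × (j's share) ≥ 1, i.e. iff j's share is at least 0.3125.
The shares above 0.3125 belong to Jia and Noor, contributing 59 each; the remaining 3 contribute 0. Total contributed: 118.
Taro keeps 59 and receives 3.2 × 118 × 2/26 = 29.05 from the planting fund, for a payoff of 88.05.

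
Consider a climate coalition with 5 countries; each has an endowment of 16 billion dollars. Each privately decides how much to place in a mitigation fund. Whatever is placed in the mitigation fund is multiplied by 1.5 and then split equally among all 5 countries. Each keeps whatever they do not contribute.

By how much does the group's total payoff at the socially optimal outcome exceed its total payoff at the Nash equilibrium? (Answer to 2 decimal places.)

Each contributed unit returns 1.5/5 = 0.3000 to its contributor — below 1 — so contributing 0 is dominant for every player. At the Nash equilibrium everyone keeps their 16, and the group total is 5 × 16 = 80.
Each contributed unit returns 1.500 to the group as a whole (0.3000 to each of 5 players), which exceeds 1, so the social optimum is full contribution: group total = 1.500 × 80 = 120.00.
Efficiency loss = 120.00 − 80 = 40.00.

40.00 billion dollars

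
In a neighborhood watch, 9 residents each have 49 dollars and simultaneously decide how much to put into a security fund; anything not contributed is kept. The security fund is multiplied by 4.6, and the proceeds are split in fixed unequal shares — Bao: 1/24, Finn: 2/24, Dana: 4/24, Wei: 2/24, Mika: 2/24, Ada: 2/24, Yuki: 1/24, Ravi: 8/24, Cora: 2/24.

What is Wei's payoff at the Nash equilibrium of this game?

A player with share s gets back 4.6·s per unit contributed, so full contribution is dominant for anyone with s > 1/4.6 = 0.2174 and zero contribution is dominant for anyone below.
The only share above 0.2174 is Ravi's 8/24, contributing 49; the remaining 8 contribute 0. Total contributed: 49.
Wei keeps 49 and receives 4.6 × 49 × 2/24 = 18.78 from the security fund, for a payoff of 67.78.

67.78 dollars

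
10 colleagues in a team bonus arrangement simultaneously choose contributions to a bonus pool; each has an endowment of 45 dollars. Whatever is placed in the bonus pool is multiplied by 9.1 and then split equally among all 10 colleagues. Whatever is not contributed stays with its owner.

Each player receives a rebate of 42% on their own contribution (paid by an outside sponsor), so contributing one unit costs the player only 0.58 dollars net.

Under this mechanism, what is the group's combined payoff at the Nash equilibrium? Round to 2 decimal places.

4284.00 dollars

Under the mechanism each unit contributed yields (9.1/10) / 0.58 = 1.5690 back to its contributor per unit of net cost, which exceeds 1, making full contribution the dominant choice for everyone.
At the Nash equilibrium everyone contributes 45. Group total payoff = 10 × (45 × 0.42 + 9.1 × 45) = 4284.00.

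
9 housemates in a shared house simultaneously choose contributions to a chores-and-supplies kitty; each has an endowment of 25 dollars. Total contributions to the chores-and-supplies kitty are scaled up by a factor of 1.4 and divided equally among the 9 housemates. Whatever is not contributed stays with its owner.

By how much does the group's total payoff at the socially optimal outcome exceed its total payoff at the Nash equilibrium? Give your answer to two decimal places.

Each contributed unit returns 1.4/9 = 0.1556 to its contributor — below 1 — so contributing 0 is dominant for every player. At the Nash equilibrium everyone keeps their 25, and the group total is 9 × 25 = 225.
Each contributed unit returns 1.400 to the group as a whole (0.1556 to each of 9 players), which exceeds 1, so the social optimum is full contribution: group total = 1.400 × 225 = 315.00.
Efficiency loss = 315.00 − 225 = 90.00.

90.00 dollars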